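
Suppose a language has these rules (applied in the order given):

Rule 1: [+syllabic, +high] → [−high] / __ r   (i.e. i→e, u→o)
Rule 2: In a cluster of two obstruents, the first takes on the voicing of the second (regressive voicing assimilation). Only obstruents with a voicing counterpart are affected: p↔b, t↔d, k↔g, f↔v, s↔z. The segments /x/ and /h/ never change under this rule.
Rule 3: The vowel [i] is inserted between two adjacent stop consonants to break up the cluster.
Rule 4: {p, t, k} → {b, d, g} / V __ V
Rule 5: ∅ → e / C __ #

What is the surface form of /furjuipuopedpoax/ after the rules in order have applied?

Rule 1 (pre-rhotic lowering): /u/ is a high vowel immediately before /r/, so it lowers to [o]. /furjuipuopedpoax/ → forjuipuopedpoax.
Rule 2 (regressive voicing assimilation): /d/ precedes the voiceless obstruent /p/, so it devoices to [t] by assimilation. /forjuipuopedpoax/ → forjuipuopetpoax.
Rule 3 (stop-cluster i-epenthesis): /t/ and /p/ form a stop–stop cluster, so [i] is inserted between them. /forjuipuopetpoax/ → forjuipuopetipoax.
Rule 4 (intervocalic voicing): /p/ is a voiceless stop between vowels /i/ and /u/, so it voices to [b]. /p/ is a voiceless stop between vowels /o/ and /e/, so it voices to [b]. /t/ is a voiceless stop between vowels /e/ and /i/, so it voices to [d]. /p/ is a voiceless stop between vowels /i/ and /o/, so it voices to [b]. /forjuipuopetipoax/ → forjuibuobediboax.
Rule 5 (final e-epenthesis): the form ends in the consonant /x/, so [e] is inserted word-finally. /forjuibuobediboax/ → forjuibuobediboaxe.

forjuibuobediboaxe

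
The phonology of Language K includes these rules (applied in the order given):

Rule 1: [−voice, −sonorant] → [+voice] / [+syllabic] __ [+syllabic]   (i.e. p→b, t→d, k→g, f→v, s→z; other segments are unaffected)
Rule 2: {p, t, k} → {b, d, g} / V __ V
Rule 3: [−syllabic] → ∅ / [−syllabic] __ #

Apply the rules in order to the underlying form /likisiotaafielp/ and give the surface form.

ligiziodaaviel

Rule 1 (intervocalic voicing): /k/ is a voiceless obstruent between vowels /i/ and /i/, so it voices to [g]. /s/ is a voiceless obstruent between vowels /i/ and /i/, so it voices to [z]. /t/ is a voiceless obstruent between vowels /o/ and /a/, so it voices to [d]. /f/ is a voiceless obstruent between vowels /a/ and /i/, so it voices to [v]. /likisiotaafielp/ → ligiziodaavielp.
Rule 2 (intervocalic voicing): no segment meets the environment; /ligiziodaavielp/ is unchanged.
Rule 3 (final cluster simplification): /p/ is the second consonant of a word-final cluster /lp/, so it deletes. /ligiziodaavielp/ → ligiziodaaviel.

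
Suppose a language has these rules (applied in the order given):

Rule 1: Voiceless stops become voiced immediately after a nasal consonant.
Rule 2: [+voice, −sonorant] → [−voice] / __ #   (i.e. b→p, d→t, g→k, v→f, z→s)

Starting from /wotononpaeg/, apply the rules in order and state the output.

wotononbaek

Rule 1 (post-nasal voicing): /p/ is a voiceless stop immediately after the nasal /n/, so it voices to [b]. /wotononpaeg/ → wotononbaeg.
Rule 2 (final devoicing): /g/ is a voiced obstruent in word-final position, so it devoices to [k]. /wotononbaeg/ → wotononbaek.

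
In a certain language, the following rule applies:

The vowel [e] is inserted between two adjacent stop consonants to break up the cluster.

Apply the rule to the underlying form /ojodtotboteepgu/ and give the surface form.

/d/ and /t/ form a stop–stop cluster, so [e] is inserted between them.
/t/ and /b/ form a stop–stop cluster, so [e] is inserted between them.
/p/ and /g/ form a stop–stop cluster, so [e] is inserted between them.
Surface form: [ojodetoteboteepegu].

ojodetoteboteepegu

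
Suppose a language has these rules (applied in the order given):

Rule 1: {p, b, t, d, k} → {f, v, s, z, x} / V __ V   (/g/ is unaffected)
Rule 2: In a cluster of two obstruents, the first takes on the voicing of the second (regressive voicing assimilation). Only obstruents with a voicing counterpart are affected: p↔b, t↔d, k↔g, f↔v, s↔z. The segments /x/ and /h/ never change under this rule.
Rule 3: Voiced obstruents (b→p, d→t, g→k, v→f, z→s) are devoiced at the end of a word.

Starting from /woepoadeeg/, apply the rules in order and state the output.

woefoazeek

Rule 1 (intervocalic spirantization): /p/ is a stop between vowels /e/ and /o/, so it spirantizes to the fricative [f]. /d/ is a stop between vowels /a/ and /e/, so it spirantizes to the fricative [z]. /woepoadeeg/ → woefoazeeg.
Rule 2 (regressive voicing assimilation): no segment meets the environment; /woefoazeeg/ is unchanged.
Rule 3 (final devoicing): /g/ is a voiced obstruent in word-final position, so it devoices to [k]. /woefoazeeg/ → woefoazeek.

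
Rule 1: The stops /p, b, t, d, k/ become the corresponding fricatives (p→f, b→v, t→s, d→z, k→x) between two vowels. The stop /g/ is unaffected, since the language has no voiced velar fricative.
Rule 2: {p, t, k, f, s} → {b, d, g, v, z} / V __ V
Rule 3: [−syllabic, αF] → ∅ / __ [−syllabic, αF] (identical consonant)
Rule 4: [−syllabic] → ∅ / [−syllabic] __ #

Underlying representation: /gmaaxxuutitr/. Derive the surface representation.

Rule 1 (intervocalic spirantization): /t/ is a stop between vowels /u/ and /i/, so it spirantizes to the fricative [s]. /gmaaxxuutitr/ → gmaaxxuusitr.
Rule 2 (intervocalic voicing): /s/ is a voiceless obstruent between vowels /u/ and /i/, so it voices to [z]. /gmaaxxuusitr/ → gmaaxxuuzitr.
Rule 3 (degemination): /xx/ is a geminate; the first /x/ deletes. /gmaaxxuuzitr/ → gmaaxuuzitr.
Rule 4 (final cluster simplification): /r/ is the second consonant of a word-final cluster /tr/, so it deletes. /gmaaxuuzitr/ → gmaaxuuzit.

gmaaxuuzit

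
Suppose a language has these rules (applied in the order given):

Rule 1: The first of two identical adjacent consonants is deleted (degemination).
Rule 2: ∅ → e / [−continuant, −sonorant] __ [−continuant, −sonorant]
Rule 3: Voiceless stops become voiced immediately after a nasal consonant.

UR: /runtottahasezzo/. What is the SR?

Rule 1 (degemination): /tt/ is a geminate; the first /t/ deletes. /zz/ is a geminate; the first /z/ deletes. /runtottahasezzo/ → runtotahasezo.
Rule 2 (stop-cluster e-epenthesis): no segment meets the environment; /runtotahasezo/ is unchanged.
Rule 3 (post-nasal voicing): /t/ is a voiceless stop immediately after the nasal /n/, so it voices to [d]. /runtotahasezo/ → rundotahasezo.

rundotahasezo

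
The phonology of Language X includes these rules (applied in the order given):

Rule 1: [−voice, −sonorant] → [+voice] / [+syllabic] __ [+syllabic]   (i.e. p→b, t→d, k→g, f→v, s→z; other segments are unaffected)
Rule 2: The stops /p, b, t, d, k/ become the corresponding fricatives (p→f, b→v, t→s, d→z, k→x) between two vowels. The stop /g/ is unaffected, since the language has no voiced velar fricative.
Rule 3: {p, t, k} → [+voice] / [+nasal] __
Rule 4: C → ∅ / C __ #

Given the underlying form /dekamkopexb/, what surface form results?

Rule 1 (intervocalic voicing): /k/ is a voiceless obstruent between vowels /e/ and /a/, so it voices to [g]. /p/ is a voiceless obstruent between vowels /o/ and /e/, so it voices to [b]. /dekamkopexb/ → degamkobexb.
Rule 2 (intervocalic spirantization): /b/ is a stop between vowels /o/ and /e/, so it spirantizes to the fricative [v]. /degamkobexb/ → degamkovexb.
Rule 3 (post-nasal voicing): /k/ is a voiceless stop immediately after the nasal /m/, so it voices to [g]. /degamkovexb/ → degamgovexb.
Rule 4 (final cluster simplification): /b/ is the second consonant of a word-final cluster /xb/, so it deletes. /degamgovexb/ → degamgovex.

degamgovex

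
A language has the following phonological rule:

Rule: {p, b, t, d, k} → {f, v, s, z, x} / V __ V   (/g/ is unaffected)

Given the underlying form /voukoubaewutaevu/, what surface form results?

/k/ is a stop between vowels /u/ and /o/, so it spirantizes to the fricative [x].
/b/ is a stop between vowels /u/ and /a/, so it spirantizes to the fricative [v].
/t/ is a stop between vowels /u/ and /a/, so it spirantizes to the fricative [s].
Surface form: [vouxouvaewusaevu].

vouxouvaewusaevu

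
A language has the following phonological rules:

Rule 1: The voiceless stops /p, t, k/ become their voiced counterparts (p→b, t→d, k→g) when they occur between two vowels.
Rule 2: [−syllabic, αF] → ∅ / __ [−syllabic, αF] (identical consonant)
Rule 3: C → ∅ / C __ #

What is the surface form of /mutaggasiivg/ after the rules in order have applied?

mudagasiiv

Rule 1 (intervocalic voicing): /t/ is a voiceless stop between vowels /u/ and /a/, so it voices to [d]. /mutaggasiivg/ → mudaggasiivg.
Rule 2 (degemination): /gg/ is a geminate; the first /g/ deletes. /mudaggasiivg/ → mudagasiivg.
Rule 3 (final cluster simplification): /g/ is the second consonant of a word-final cluster /vg/, so it deletes. /mudagasiivg/ → mudagasiiv.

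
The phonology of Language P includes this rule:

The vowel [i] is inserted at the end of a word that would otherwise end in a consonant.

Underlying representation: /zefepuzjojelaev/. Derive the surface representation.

zefepuzjojelaevi

the form ends in the consonant /v/, so [i] is inserted word-finally.
Surface form: [zefepuzjojelaevi].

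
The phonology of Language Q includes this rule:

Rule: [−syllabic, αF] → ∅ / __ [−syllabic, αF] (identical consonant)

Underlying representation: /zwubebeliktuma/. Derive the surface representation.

zwubebeliktuma

No segment of /zwubebeliktuma/ meets the structural description of the rule, so the form surfaces unchanged.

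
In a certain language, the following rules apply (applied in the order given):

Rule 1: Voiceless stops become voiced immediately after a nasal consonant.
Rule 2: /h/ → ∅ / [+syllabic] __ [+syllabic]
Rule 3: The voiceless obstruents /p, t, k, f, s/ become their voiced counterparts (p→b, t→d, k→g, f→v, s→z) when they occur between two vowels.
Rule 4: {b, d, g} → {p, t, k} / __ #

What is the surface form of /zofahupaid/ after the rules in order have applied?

zovaubait

Rule 1 (post-nasal voicing): no segment meets the environment; /zofahupaid/ is unchanged.
Rule 2 (intervocalic h-deletion): /h/ occurs between vowels /a/ and /u/, so it deletes. /zofahupaid/ → zofaupaid.
Rule 3 (intervocalic voicing): /f/ is a voiceless obstruent between vowels /o/ and /a/, so it voices to [v]. /p/ is a voiceless obstruent between vowels /u/ and /a/, so it voices to [b]. /zofaupaid/ → zovaubaid.
Rule 4 (final devoicing): /d/ is a voiced stop in word-final position, so it devoices to [t]. /zovaubaid/ → zovaubait.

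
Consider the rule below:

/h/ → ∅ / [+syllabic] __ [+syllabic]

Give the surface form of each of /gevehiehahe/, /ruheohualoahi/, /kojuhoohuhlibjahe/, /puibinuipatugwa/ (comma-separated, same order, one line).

geveieae, rueoualoai, kojuoouhlibjae, puibinuipatugwa

/gevehiehahe/: /h/ occurs between vowels /e/ and /i/, so it deletes. /h/ occurs between vowels /e/ and /a/, so it deletes. /h/ occurs between vowels /a/ and /e/, so it deletes. → [geveieae].
/ruheohualoahi/: /h/ occurs between vowels /u/ and /e/, so it deletes. /h/ occurs between vowels /o/ and /u/, so it deletes. /h/ occurs between vowels /a/ and /i/, so it deletes. → [rueoualoai].
/kojuhoohuhlibjahe/: /h/ occurs between vowels /u/ and /o/, so it deletes. /h/ occurs between vowels /o/ and /u/, so it deletes. /h/ occurs between vowels /a/ and /e/, so it deletes. → [kojuoouhlibjae].
/puibinuipatugwa/: the rule's environment is not met; surfaces unchanged as [puibinuipatugwa].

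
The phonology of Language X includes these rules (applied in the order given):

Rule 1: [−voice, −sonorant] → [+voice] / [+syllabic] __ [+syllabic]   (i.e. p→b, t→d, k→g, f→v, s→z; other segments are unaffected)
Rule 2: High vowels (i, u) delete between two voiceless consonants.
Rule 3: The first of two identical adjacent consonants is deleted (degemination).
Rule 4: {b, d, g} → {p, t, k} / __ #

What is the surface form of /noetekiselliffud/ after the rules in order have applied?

noedegizelifut

Rule 1 (intervocalic voicing): /t/ is a voiceless obstruent between vowels /e/ and /e/, so it voices to [d]. /k/ is a voiceless obstruent between vowels /e/ and /i/, so it voices to [g]. /s/ is a voiceless obstruent between vowels /i/ and /e/, so it voices to [z]. /noetekiselliffud/ → noedegizelliffud.
Rule 2 (high vowel syncope): no segment meets the environment; /noedegizelliffud/ is unchanged.
Rule 3 (degemination): /ll/ is a geminate; the first /l/ deletes. /ff/ is a geminate; the first /f/ deletes. /noedegizelliffud/ → noedegizelifud.
Rule 4 (final devoicing): /d/ is a voiced stop in word-final position, so it devoices to [t]. /noedegizelifud/ → noedegizelifut.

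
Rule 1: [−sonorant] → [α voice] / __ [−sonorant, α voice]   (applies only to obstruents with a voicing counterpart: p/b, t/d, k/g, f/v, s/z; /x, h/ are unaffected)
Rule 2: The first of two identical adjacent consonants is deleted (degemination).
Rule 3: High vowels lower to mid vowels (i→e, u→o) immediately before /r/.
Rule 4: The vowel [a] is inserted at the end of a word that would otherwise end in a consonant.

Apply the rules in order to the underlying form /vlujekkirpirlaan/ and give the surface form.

Rule 1 (regressive voicing assimilation): no segment meets the environment; /vlujekkirpirlaan/ is unchanged.
Rule 2 (degemination): /kk/ is a geminate; the first /k/ deletes. /vlujekkirpirlaan/ → vlujekirpirlaan.
Rule 3 (pre-rhotic lowering): /i/ is a high vowel immediately before /r/, so it lowers to [e]. /i/ is a high vowel immediately before /r/, so it lowers to [e]. /vlujekirpirlaan/ → vlujekerperlaan.
Rule 4 (final a-epenthesis): the form ends in the consonant /n/, so [a] is inserted word-finally. /vlujekerperlaan/ → vlujekerperlaana.

vlujekerperlaana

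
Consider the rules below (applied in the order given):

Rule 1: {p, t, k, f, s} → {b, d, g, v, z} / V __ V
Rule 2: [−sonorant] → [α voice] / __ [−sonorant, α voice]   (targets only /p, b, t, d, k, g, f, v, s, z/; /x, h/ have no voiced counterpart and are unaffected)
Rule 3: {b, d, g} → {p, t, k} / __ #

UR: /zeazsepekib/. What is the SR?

zeassebegip

Rule 1 (intervocalic voicing): /p/ is a voiceless obstruent between vowels /e/ and /e/, so it voices to [b]. /k/ is a voiceless obstruent between vowels /e/ and /i/, so it voices to [g]. /zeazsepekib/ → zeazsebegib.
Rule 2 (regressive voicing assimilation): /z/ precedes the voiceless obstruent /s/, so it devoices to [s] by assimilation. /zeazsebegib/ → zeassebegib.
Rule 3 (final devoicing): /b/ is a voiced stop in word-final position, so it devoices to [p]. /zeassebegib/ → zeassebegip.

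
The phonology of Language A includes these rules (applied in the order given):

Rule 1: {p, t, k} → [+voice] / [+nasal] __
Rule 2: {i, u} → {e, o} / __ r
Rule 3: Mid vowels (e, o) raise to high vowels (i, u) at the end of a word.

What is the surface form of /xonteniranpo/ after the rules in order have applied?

Rule 1 (post-nasal voicing): /t/ is a voiceless stop immediately after the nasal /n/, so it voices to [d]. /p/ is a voiceless stop immediately after the nasal /n/, so it voices to [b]. /xonteniranpo/ → xondeniranbo.
Rule 2 (pre-rhotic lowering): /i/ is a high vowel immediately before /r/, so it lowers to [e]. /xondeniranbo/ → xondeneranbo.
Rule 3 (final vowel raising): /o/ is a mid vowel in word-final position, so it raises to [u]. /xondeneranbo/ → xondeneranbu.

xondeneranbu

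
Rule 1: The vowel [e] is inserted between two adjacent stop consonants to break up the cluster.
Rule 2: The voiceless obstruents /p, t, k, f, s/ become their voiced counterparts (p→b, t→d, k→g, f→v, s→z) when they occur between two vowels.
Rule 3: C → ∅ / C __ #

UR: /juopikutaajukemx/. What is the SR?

Rule 1 (stop-cluster e-epenthesis): no segment meets the environment; /juopikutaajukemx/ is unchanged.
Rule 2 (intervocalic voicing): /p/ is a voiceless obstruent between vowels /o/ and /i/, so it voices to [b]. /k/ is a voiceless obstruent between vowels /i/ and /u/, so it voices to [g]. /t/ is a voiceless obstruent between vowels /u/ and /a/, so it voices to [d]. /k/ is a voiceless obstruent between vowels /u/ and /e/, so it voices to [g]. /juopikutaajukemx/ → juobigudaajugemx.
Rule 3 (final cluster simplification): /x/ is the second consonant of a word-final cluster /mx/, so it deletes. /juobigudaajugemx/ → juobigudaajugem.

juobigudaajugem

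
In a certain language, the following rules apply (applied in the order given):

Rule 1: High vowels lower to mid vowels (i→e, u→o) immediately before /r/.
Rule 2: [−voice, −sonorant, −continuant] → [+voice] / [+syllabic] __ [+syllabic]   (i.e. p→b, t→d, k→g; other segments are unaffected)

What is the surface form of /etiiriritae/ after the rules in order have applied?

ediereridae

Rule 1 (pre-rhotic lowering): /i/ is a high vowel immediately before /r/, so it lowers to [e]. /i/ is a high vowel immediately before /r/, so it lowers to [e]. /etiiriritae/ → etiereritae.
Rule 2 (intervocalic voicing): /t/ is a voiceless stop between vowels /e/ and /i/, so it voices to [d]. /t/ is a voiceless stop between vowels /i/ and /a/, so it voices to [d]. /etiereritae/ → ediereridae.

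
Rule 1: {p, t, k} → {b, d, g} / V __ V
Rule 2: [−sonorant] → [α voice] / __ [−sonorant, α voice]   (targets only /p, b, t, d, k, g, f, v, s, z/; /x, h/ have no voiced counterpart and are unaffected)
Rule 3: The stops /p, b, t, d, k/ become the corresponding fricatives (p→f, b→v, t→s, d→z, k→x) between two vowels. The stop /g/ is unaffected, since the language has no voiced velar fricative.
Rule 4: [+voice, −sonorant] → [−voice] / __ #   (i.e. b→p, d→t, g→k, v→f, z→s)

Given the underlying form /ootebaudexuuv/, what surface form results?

oozevauzexuuf

Rule 1 (intervocalic voicing): /t/ is a voiceless stop between vowels /o/ and /e/, so it voices to [d]. /ootebaudexuuv/ → oodebaudexuuv.
Rule 2 (regressive voicing assimilation): no segment meets the environment; /oodebaudexuuv/ is unchanged.
Rule 3 (intervocalic spirantization): /d/ is a stop between vowels /o/ and /e/, so it spirantizes to the fricative [z]. /b/ is a stop between vowels /e/ and /a/, so it spirantizes to the fricative [v]. /d/ is a stop between vowels /u/ and /e/, so it spirantizes to the fricative [z]. /oodebaudexuuv/ → oozevauzexuuv.
Rule 4 (final devoicing): /v/ is a voiced obstruent in word-final position, so it devoices to [f]. /oozevauzexuuv/ → oozevauzexuuf.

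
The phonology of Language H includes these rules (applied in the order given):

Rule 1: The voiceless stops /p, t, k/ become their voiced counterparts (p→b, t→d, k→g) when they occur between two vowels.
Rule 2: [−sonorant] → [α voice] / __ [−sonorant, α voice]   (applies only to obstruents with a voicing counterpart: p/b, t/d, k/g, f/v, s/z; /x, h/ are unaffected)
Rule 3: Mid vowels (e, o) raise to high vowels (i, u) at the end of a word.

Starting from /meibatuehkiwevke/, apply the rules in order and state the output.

meibaduehkiwefki

Rule 1 (intervocalic voicing): /t/ is a voiceless stop between vowels /a/ and /u/, so it voices to [d]. /meibatuehkiwevke/ → meibaduehkiwevke.
Rule 2 (regressive voicing assimilation): /v/ precedes the voiceless obstruent /k/, so it devoices to [f] by assimilation. /meibaduehkiwevke/ → meibaduehkiwefke.
Rule 3 (final vowel raising): /e/ is a mid vowel in word-final position, so it raises to [i]. /meibaduehkiwefke/ → meibaduehkiwefki.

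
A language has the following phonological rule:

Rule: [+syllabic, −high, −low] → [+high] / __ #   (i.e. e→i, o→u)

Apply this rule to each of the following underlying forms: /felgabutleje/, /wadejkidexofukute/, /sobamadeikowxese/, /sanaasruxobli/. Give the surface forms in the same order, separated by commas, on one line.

felgabutleji, wadejkidexofukuti, sobamadeikowxesi, sanaasruxobli

/felgabutleje/: /e/ is a mid vowel in word-final position, so it raises to [i]. → [felgabutleji].
/wadejkidexofukute/: /e/ is a mid vowel in word-final position, so it raises to [i]. → [wadejkidexofukuti].
/sobamadeikowxese/: /e/ is a mid vowel in word-final position, so it raises to [i]. → [sobamadeikowxesi].
/sanaasruxobli/: the rule's environment is not met; surfaces unchanged as [sanaasruxobli].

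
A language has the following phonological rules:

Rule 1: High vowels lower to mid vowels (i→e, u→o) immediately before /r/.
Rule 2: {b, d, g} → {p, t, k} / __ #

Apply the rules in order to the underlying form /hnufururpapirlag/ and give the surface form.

hnufororpaperlak

Rule 1 (pre-rhotic lowering): /u/ is a high vowel immediately before /r/, so it lowers to [o]. /u/ is a high vowel immediately before /r/, so it lowers to [o]. /i/ is a high vowel immediately before /r/, so it lowers to [e]. /hnufururpapirlag/ → hnufororpaperlag.
Rule 2 (final devoicing): /g/ is a voiced stop in word-final position, so it devoices to [k]. /hnufororpaperlag/ → hnufororpaperlak.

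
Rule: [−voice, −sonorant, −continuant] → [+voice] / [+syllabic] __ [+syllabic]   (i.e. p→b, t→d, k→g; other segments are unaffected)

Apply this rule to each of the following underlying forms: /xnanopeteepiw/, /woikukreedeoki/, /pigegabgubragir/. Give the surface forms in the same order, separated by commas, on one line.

xnanobedeebiw, woigukreedeogi, pigegabgubragir

/xnanopeteepiw/: /p/ is a voiceless stop between vowels /o/ and /e/, so it voices to [b]. /t/ is a voiceless stop between vowels /e/ and /e/, so it voices to [d]. /p/ is a voiceless stop between vowels /e/ and /i/, so it voices to [b]. → [xnanobedeebiw].
/woikukreedeoki/: /k/ is a voiceless stop between vowels /i/ and /u/, so it voices to [g]. /k/ is a voiceless stop between vowels /o/ and /i/, so it voices to [g]. → [woigukreedeogi].
/pigegabgubragir/: the rule's environment is not met; surfaces unchanged as [pigegabgubragir].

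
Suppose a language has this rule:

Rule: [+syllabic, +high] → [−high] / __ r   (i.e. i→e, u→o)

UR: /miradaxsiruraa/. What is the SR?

meradaxseroraa

/i/ is a high vowel immediately before /r/, so it lowers to [e].
/i/ is a high vowel immediately before /r/, so it lowers to [e].
/u/ is a high vowel immediately before /r/, so it lowers to [o].
Surface form: [meradaxseroraa].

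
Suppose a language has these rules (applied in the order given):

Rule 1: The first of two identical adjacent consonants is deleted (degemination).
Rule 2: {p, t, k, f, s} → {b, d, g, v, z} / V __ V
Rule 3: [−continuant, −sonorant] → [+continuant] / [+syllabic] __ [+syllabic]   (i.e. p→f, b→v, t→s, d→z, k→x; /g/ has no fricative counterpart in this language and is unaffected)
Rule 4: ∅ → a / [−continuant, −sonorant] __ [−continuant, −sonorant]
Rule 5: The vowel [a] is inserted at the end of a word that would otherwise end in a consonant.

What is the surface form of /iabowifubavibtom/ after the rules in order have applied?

Rule 1 (degemination): no segment meets the environment; /iabowifubavibtom/ is unchanged.
Rule 2 (intervocalic voicing): /f/ is a voiceless obstruent between vowels /i/ and /u/, so it voices to [v]. /iabowifubavibtom/ → iabowivubavibtom.
Rule 3 (intervocalic spirantization): /b/ is a stop between vowels /a/ and /o/, so it spirantizes to the fricative [v]. /b/ is a stop between vowels /u/ and /a/, so it spirantizes to the fricative [v]. /iabowivubavibtom/ → iavowivuvavibtom.
Rule 4 (stop-cluster a-epenthesis): /b/ and /t/ form a stop–stop cluster, so [a] is inserted between them. /iavowivuvavibtom/ → iavowivuvavibatom.
Rule 5 (final a-epenthesis): the form ends in the consonant /m/, so [a] is inserted word-finally. /iavowivuvavibatom/ → iavowivuvavibatoma.

iavowivuvavibatoma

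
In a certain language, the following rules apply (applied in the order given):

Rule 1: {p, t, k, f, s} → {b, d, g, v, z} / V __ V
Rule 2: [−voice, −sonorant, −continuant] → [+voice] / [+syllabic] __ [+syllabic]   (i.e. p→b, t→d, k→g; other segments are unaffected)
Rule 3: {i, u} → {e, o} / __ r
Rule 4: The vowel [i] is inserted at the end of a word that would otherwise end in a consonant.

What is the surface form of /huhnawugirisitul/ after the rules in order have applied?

huhnawugeriziduli

Rule 1 (intervocalic voicing): /s/ is a voiceless obstruent between vowels /i/ and /i/, so it voices to [z]. /t/ is a voiceless obstruent between vowels /i/ and /u/, so it voices to [d]. /huhnawugirisitul/ → huhnawugirizidul.
Rule 2 (intervocalic voicing): no segment meets the environment; /huhnawugirizidul/ is unchanged.
Rule 3 (pre-rhotic lowering): /i/ is a high vowel immediately before /r/, so it lowers to [e]. /huhnawugirizidul/ → huhnawugerizidul.
Rule 4 (final i-epenthesis): the form ends in the consonant /l/, so [i] is inserted word-finally. /huhnawugerizidul/ → huhnawugeriziduli.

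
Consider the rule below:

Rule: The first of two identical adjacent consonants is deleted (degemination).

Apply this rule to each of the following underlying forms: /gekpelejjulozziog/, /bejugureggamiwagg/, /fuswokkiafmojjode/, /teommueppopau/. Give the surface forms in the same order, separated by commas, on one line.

/gekpelejjulozziog/: /jj/ is a geminate; the first /j/ deletes. /zz/ is a geminate; the first /z/ deletes. → [gekpelejuloziog].
/bejugureggamiwagg/: /gg/ is a geminate; the first /g/ deletes. /gg/ is a geminate; the first /g/ deletes. → [bejuguregamiwag].
/fuswokkiafmojjode/: /kk/ is a geminate; the first /k/ deletes. /jj/ is a geminate; the first /j/ deletes. → [fuswokiafmojode].
/teommueppopau/: /mm/ is a geminate; the first /m/ deletes. /pp/ is a geminate; the first /p/ deletes. → [teomuepopau].

gekpelejuloziog, bejuguregamiwag, fuswokiafmojode, teomuepopau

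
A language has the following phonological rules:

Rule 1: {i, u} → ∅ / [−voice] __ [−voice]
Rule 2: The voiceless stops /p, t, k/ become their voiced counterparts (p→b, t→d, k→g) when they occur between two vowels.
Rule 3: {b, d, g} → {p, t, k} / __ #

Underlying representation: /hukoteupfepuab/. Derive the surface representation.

Rule 1 (high vowel syncope): /u/ is a high vowel flanked by voiceless consonants /h/ and /k/, so it deletes. /hukoteupfepuab/ → hkoteupfepuab.
Rule 2 (intervocalic voicing): /t/ is a voiceless stop between vowels /o/ and /e/, so it voices to [d]. /p/ is a voiceless stop between vowels /e/ and /u/, so it voices to [b]. /hkoteupfepuab/ → hkodeupfebuab.
Rule 3 (final devoicing): /b/ is a voiced stop in word-final position, so it devoices to [p]. /hkodeupfebuab/ → hkodeupfebuap.

hkodeupfebuap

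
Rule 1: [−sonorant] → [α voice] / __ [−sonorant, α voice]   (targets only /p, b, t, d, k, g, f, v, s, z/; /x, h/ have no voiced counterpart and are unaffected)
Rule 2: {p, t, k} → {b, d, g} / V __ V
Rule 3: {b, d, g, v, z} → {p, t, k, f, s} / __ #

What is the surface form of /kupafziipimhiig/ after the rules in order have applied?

kubavziibimhiik

Rule 1 (regressive voicing assimilation): /f/ precedes the voiced obstruent /z/, so it voices to [v] by assimilation. /kupafziipimhiig/ → kupavziipimhiig.
Rule 2 (intervocalic voicing): /p/ is a voiceless stop between vowels /u/ and /a/, so it voices to [b]. /p/ is a voiceless stop between vowels /i/ and /i/, so it voices to [b]. /kupavziipimhiig/ → kubavziibimhiig.
Rule 3 (final devoicing): /g/ is a voiced obstruent in word-final position, so it devoices to [k]. /kubavziibimhiig/ → kubavziibimhiik.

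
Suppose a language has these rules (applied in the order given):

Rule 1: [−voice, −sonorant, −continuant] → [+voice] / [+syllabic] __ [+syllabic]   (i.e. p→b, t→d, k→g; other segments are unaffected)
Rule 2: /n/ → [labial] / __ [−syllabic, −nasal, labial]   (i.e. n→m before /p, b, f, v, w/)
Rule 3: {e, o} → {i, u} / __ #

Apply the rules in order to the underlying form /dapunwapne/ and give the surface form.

Rule 1 (intervocalic voicing): /p/ is a voiceless stop between vowels /a/ and /u/, so it voices to [b]. /dapunwapne/ → dabunwapne.
Rule 2 (nasal place assimilation): /n/ precedes the labial consonant /w/, so it assimilates in place to [m]. /dabunwapne/ → dabumwapne.
Rule 3 (final vowel raising): /e/ is a mid vowel in word-final position, so it raises to [i]. /dabumwapne/ → dabumwapni.

dabumwapni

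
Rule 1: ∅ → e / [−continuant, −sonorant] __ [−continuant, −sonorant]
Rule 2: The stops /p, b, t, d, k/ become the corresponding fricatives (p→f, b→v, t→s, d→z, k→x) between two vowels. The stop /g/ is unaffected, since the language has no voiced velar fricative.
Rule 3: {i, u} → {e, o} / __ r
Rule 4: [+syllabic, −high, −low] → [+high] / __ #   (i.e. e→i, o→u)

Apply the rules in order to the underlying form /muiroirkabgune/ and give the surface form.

Rule 1 (stop-cluster e-epenthesis): /b/ and /g/ form a stop–stop cluster, so [e] is inserted between them. /muiroirkabgune/ → muiroirkabegune.
Rule 2 (intervocalic spirantization): /b/ is a stop between vowels /a/ and /e/, so it spirantizes to the fricative [v]. /muiroirkabegune/ → muiroirkavegune.
Rule 3 (pre-rhotic lowering): /i/ is a high vowel immediately before /r/, so it lowers to [e]. /i/ is a high vowel immediately before /r/, so it lowers to [e]. /muiroirkavegune/ → mueroerkavegune.
Rule 4 (final vowel raising): /e/ is a mid vowel in word-final position, so it raises to [i]. /mueroerkavegune/ → mueroerkaveguni.

mueroerkaveguni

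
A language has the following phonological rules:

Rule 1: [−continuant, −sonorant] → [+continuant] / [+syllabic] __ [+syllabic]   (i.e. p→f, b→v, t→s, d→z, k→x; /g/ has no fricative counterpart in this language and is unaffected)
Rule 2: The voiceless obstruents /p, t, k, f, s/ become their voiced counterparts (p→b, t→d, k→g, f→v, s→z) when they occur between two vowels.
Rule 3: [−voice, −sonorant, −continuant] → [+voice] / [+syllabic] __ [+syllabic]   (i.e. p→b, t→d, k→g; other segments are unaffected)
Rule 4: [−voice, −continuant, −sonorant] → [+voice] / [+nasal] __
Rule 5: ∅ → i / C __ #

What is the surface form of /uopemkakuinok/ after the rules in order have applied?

uovemgaxuinoki

Rule 1 (intervocalic spirantization): /p/ is a stop between vowels /o/ and /e/, so it spirantizes to the fricative [f]. /k/ is a stop between vowels /a/ and /u/, so it spirantizes to the fricative [x]. /uopemkakuinok/ → uofemkaxuinok.
Rule 2 (intervocalic voicing): /f/ is a voiceless obstruent between vowels /o/ and /e/, so it voices to [v]. /uofemkaxuinok/ → uovemkaxuinok.
Rule 3 (intervocalic voicing): no segment meets the environment; /uovemkaxuinok/ is unchanged.
Rule 4 (post-nasal voicing): /k/ is a voiceless stop immediately after the nasal /m/, so it voices to [g]. /uovemkaxuinok/ → uovemgaxuinok.
Rule 5 (final i-epenthesis): the form ends in the consonant /k/, so [i] is inserted word-finally. /uovemgaxuinok/ → uovemgaxuinoki.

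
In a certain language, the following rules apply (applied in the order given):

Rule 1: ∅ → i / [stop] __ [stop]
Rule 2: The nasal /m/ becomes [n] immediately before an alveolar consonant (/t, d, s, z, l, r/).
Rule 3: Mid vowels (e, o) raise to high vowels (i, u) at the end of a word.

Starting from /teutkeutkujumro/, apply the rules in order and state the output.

teutikeutikujunru

Rule 1 (stop-cluster i-epenthesis): /t/ and /k/ form a stop–stop cluster, so [i] is inserted between them. /t/ and /k/ form a stop–stop cluster, so [i] is inserted between them. /teutkeutkujumro/ → teutikeutikujumro.
Rule 2 (nasal place assimilation): /m/ precedes the alveolar consonant /r/, so it assimilates in place to [n]. /teutikeutikujumro/ → teutikeutikujunro.
Rule 3 (final vowel raising): /o/ is a mid vowel in word-final position, so it raises to [u]. /teutikeutikujunro/ → teutikeutikujunru.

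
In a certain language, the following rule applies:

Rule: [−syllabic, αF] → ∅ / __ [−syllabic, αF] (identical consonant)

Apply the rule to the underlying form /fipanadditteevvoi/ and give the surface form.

/dd/ is a geminate; the first /d/ deletes.
/tt/ is a geminate; the first /t/ deletes.
/vv/ is a geminate; the first /v/ deletes.
Surface form: [fipanaditeevoi].

fipanaditeevoi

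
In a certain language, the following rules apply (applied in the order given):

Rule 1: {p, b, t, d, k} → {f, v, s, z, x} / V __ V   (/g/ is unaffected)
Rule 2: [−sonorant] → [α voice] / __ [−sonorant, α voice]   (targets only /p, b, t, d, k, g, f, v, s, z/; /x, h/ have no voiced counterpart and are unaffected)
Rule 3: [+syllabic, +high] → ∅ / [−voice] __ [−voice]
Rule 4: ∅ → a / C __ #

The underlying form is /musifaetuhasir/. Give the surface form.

musfaeshasira

Rule 1 (intervocalic spirantization): /t/ is a stop between vowels /e/ and /u/, so it spirantizes to the fricative [s]. /musifaetuhasir/ → musifaesuhasir.
Rule 2 (regressive voicing assimilation): no segment meets the environment; /musifaesuhasir/ is unchanged.
Rule 3 (high vowel syncope): /i/ is a high vowel flanked by voiceless consonants /s/ and /f/, so it deletes. /u/ is a high vowel flanked by voiceless consonants /s/ and /h/, so it deletes. /musifaesuhasir/ → musfaeshasir.
Rule 4 (final a-epenthesis): the form ends in the consonant /r/, so [a] is inserted word-finally. /musfaeshasir/ → musfaeshasira.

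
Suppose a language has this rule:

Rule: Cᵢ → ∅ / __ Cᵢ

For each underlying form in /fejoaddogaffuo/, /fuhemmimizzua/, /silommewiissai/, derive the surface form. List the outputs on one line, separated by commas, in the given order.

/fejoaddogaffuo/: /dd/ is a geminate; the first /d/ deletes. /ff/ is a geminate; the first /f/ deletes. → [fejoadogafuo].
/fuhemmimizzua/: /mm/ is a geminate; the first /m/ deletes. /zz/ is a geminate; the first /z/ deletes. → [fuhemimizua].
/silommewiissai/: /mm/ is a geminate; the first /m/ deletes. /ss/ is a geminate; the first /s/ deletes. → [silomewiisai].

fejoadogafuo, fuhemimizua, silomewiisai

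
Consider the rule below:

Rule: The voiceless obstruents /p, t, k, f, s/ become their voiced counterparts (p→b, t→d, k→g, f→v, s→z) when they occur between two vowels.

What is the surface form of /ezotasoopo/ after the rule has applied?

/t/ is a voiceless obstruent between vowels /o/ and /a/, so it voices to [d].
/s/ is a voiceless obstruent between vowels /a/ and /o/, so it voices to [z].
/p/ is a voiceless obstruent between vowels /o/ and /o/, so it voices to [b].
Surface form: [ezodazoobo].

ezodazoobo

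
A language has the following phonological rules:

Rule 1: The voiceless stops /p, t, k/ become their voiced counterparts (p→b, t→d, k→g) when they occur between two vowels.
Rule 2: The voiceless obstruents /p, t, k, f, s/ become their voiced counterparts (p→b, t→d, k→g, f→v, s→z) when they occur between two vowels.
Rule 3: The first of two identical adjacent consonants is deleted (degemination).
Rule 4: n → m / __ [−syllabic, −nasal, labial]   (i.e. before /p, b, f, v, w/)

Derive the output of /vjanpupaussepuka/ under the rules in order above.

Rule 1 (intervocalic voicing): /p/ is a voiceless stop between vowels /u/ and /a/, so it voices to [b]. /p/ is a voiceless stop between vowels /e/ and /u/, so it voices to [b]. /k/ is a voiceless stop between vowels /u/ and /a/, so it voices to [g]. /vjanpupaussepuka/ → vjanpubaussebuga.
Rule 2 (intervocalic voicing): no segment meets the environment; /vjanpubaussebuga/ is unchanged.
Rule 3 (degemination): /ss/ is a geminate; the first /s/ deletes. /vjanpubaussebuga/ → vjanpubausebuga.
Rule 4 (nasal place assimilation): /n/ precedes the labial consonant /p/, so it assimilates in place to [m]. /vjanpubausebuga/ → vjampubausebuga.

vjampubausebuga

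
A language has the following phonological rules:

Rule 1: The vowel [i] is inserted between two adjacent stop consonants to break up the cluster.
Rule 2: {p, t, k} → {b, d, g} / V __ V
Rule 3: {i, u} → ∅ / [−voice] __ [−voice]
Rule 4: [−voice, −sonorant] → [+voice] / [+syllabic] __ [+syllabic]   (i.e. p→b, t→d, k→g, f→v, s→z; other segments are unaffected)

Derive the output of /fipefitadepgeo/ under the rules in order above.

fibevidadebigeo

Rule 1 (stop-cluster i-epenthesis): /p/ and /g/ form a stop–stop cluster, so [i] is inserted between them. /fipefitadepgeo/ → fipefitadepigeo.
Rule 2 (intervocalic voicing): /p/ is a voiceless stop between vowels /i/ and /e/, so it voices to [b]. /t/ is a voiceless stop between vowels /i/ and /a/, so it voices to [d]. /p/ is a voiceless stop between vowels /e/ and /i/, so it voices to [b]. /fipefitadepigeo/ → fibefidadebigeo.
Rule 3 (high vowel syncope): no segment meets the environment; /fibefidadebigeo/ is unchanged.
Rule 4 (intervocalic voicing): /f/ is a voiceless obstruent between vowels /e/ and /i/, so it voices to [v]. /fibefidadebigeo/ → fibevidadebigeo.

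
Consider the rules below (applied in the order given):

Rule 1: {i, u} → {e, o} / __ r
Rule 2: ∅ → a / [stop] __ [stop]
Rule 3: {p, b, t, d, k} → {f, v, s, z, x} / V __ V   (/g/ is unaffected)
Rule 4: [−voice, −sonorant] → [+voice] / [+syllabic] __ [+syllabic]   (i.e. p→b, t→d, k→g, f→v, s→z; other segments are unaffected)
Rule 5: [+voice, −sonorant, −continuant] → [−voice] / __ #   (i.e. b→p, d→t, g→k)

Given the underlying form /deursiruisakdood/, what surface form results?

Rule 1 (pre-rhotic lowering): /u/ is a high vowel immediately before /r/, so it lowers to [o]. /i/ is a high vowel immediately before /r/, so it lowers to [e]. /deursiruisakdood/ → deorseruisakdood.
Rule 2 (stop-cluster a-epenthesis): /k/ and /d/ form a stop–stop cluster, so [a] is inserted between them. /deorseruisakdood/ → deorseruisakadood.
Rule 3 (intervocalic spirantization): /k/ is a stop between vowels /a/ and /a/, so it spirantizes to the fricative [x]. /d/ is a stop between vowels /a/ and /o/, so it spirantizes to the fricative [z]. /deorseruisakadood/ → deorseruisaxazood.
Rule 4 (intervocalic voicing): /s/ is a voiceless obstruent between vowels /i/ and /a/, so it voices to [z]. /deorseruisaxazood/ → deorseruizaxazood.
Rule 5 (final devoicing): /d/ is a voiced stop in word-final position, so it devoices to [t]. /deorseruizaxazood/ → deorseruizaxazoot.

deorseruizaxazoot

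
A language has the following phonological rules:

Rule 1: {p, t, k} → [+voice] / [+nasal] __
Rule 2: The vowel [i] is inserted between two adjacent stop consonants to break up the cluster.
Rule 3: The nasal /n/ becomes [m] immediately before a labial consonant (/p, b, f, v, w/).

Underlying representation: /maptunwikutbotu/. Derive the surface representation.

Rule 1 (post-nasal voicing): no segment meets the environment; /maptunwikutbotu/ is unchanged.
Rule 2 (stop-cluster i-epenthesis): /p/ and /t/ form a stop–stop cluster, so [i] is inserted between them. /t/ and /b/ form a stop–stop cluster, so [i] is inserted between them. /maptunwikutbotu/ → mapitunwikutibotu.
Rule 3 (nasal place assimilation): /n/ precedes the labial consonant /w/, so it assimilates in place to [m]. /mapitunwikutibotu/ → mapitumwikutibotu.

mapitumwikutibotu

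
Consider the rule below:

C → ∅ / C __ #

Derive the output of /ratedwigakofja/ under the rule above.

ratedwigakofja

No segment of /ratedwigakofja/ meets the structural description of the rule, so the form surfaces unchanged.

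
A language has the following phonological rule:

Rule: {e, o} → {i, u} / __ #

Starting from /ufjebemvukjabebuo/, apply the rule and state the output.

ufjebemvukjabebuu

Scanning /ufjebemvukjabebuo/: /e/ at position 4 is not in the conditioning environment; /e/ at position 6 is not in the conditioning environment; /e/ at position 14 is not in the conditioning environment; /o/ is a mid vowel in word-final position, so it raises to [u].
Result: [ufjebemvukjabebuu].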